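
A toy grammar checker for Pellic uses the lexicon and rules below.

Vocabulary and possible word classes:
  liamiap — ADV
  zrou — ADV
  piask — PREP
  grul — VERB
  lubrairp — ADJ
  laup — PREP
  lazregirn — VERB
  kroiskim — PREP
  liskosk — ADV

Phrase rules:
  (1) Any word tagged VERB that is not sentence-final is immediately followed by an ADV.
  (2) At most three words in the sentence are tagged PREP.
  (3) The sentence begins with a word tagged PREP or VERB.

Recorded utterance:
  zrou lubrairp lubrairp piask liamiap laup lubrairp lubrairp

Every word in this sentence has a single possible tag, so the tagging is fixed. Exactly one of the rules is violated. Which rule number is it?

3

Fixed tagging: ADV ADJ ADJ PREP ADV PREP ADJ ADJ.
Applying the rules: R1 holds, R2 holds, R3 violated.
Only rule 3 fails.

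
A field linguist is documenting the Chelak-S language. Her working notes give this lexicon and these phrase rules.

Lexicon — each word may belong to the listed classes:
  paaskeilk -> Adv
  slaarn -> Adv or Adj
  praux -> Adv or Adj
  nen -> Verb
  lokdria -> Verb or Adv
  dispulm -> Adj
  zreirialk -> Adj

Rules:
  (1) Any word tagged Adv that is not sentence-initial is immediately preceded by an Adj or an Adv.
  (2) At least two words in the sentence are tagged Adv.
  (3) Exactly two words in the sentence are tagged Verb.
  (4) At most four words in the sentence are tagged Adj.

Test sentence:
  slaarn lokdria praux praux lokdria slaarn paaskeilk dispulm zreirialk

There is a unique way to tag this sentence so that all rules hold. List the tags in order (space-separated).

Adv Verb Adj Adv Verb Adj Adv Adj Adj

Candidates per position — 1:slaarn {Adv,Adj}; 2:lokdria {Verb,Adv}; 3:praux {Adv,Adj}; 4:praux {Adv,Adj}; 5:lokdria {Verb,Adv}; 6:slaarn {Adv,Adj}; 7:paaskeilk {Adv}; 8:dispulm {Adj}; 9:zreirialk {Adj}.
Position 2: Adv is ruled out by rule 3; that leaves Verb.
Position 3: Adv is ruled out by rule 1; that leaves Adj.
Position 5: Adv is ruled out by rule 3; that leaves Verb.
Position 6: Adv is ruled out by rule 1; that leaves Adj.
Position 1: Adj is ruled out by rule 4; that leaves Adv.
Position 4: Adj is ruled out by rule 4; that leaves Adv.
The unique satisfying tagging is: Adv Verb Adj Adv Verb Adj Adv Adj Adj.
Verifying each rule — rule 1 ok; rule 2 ok; rule 3 ok; rule 4 ok.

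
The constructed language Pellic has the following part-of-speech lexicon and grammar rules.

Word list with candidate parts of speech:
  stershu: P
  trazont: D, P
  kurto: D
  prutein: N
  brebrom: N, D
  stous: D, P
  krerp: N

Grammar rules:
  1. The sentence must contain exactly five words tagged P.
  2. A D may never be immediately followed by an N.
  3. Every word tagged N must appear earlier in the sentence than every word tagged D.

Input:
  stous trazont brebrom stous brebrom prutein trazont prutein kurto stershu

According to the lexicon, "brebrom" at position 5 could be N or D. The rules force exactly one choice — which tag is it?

N

Candidates per position — 1:stous {D,P}; 2:trazont {D,P}; 3:brebrom {N,D}; 4:stous {D,P}; 5:brebrom {N,D}; 6:prutein {N}; 7:trazont {D,P}; 8:prutein {N}; 9:kurto {D}; 10:stershu {P}.
Word 1 cannot be D — rule 1 would then fail for every completion. It is P.
Word 2 cannot be D — rule 1 would then fail for every completion. It is P.
Word 3 cannot be D — rule 3 would then fail for every completion. It is N.
Word 4 cannot be D — rule 1 would then fail for every completion. It is P.
Word 5 cannot be D — rule 2 would then fail for every completion. It is N.
Word 7 cannot be D — rule 1 would then fail for every completion. It is P.
So the tagging must be: P P N P N N P N D P.
Check: rule 1 ok; rule 2 ok; rule 3 ok.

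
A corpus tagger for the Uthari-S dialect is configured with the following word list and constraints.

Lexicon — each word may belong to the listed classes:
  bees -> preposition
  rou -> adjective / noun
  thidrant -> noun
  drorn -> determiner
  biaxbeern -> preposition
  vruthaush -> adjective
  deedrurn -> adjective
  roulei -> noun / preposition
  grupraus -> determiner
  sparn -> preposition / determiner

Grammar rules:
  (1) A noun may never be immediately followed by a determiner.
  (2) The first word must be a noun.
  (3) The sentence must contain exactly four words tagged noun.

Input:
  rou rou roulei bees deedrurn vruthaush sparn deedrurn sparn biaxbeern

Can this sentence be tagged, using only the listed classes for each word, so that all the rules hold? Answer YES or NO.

Candidates per position — 1:rou {adjective,noun}; 2:rou {adjective,noun}; 3:roulei {noun,preposition}; 4:bees {preposition}; 5:deedrurn {adjective}; 6:vruthaush {adjective}; 7:sparn {preposition,determiner}; 8:deedrurn {adjective}; 9:sparn {preposition,determiner}; 10:biaxbeern {preposition}.
Rule 3 cannot be satisfied by any choice of tags from the lexicon.
So there is no consistent tagging.

NO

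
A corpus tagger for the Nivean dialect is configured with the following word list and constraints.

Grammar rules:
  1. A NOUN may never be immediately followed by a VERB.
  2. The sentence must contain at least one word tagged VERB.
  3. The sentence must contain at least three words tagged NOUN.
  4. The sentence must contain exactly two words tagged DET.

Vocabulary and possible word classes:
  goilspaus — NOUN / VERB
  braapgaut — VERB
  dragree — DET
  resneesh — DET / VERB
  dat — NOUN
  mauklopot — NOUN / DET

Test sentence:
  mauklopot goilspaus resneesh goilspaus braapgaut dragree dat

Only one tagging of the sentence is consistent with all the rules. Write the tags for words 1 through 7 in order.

NOUN NOUN DET VERB VERB DET NOUN

Candidates per position — 1:mauklopot {NOUN,DET}; 2:goilspaus {NOUN,VERB}; 3:resneesh {DET,VERB}; 4:goilspaus {NOUN,VERB}; 5:braapgaut {VERB}; 6:dragree {DET}; 7:dat {NOUN}.
Position 4: tagging it NOUN would leave rule 1 unsatisfiable, so it must be VERB.
Position 1: tagging it DET would leave rule 3 unsatisfiable, so it must be NOUN.
Position 2: tagging it VERB would leave rule 1 unsatisfiable, so it must be NOUN.
Position 3: tagging it VERB would leave rule 1 unsatisfiable, so it must be DET.
So the tagging must be: NOUN NOUN DET VERB VERB DET NOUN.
Verifying each rule — rule 1 ok; rule 2 ok; rule 3 ok; rule 4 ok.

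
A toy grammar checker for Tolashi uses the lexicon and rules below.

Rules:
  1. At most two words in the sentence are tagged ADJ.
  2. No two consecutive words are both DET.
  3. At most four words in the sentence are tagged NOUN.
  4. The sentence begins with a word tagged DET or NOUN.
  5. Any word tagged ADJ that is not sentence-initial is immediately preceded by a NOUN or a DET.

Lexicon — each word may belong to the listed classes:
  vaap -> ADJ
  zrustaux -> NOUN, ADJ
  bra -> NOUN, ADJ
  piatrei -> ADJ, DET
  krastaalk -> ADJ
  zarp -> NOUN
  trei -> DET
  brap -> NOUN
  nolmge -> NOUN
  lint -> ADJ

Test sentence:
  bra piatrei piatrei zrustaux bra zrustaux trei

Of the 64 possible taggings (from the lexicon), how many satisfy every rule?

Candidates per position — 1:bra {NOUN,ADJ}; 2:piatrei {ADJ,DET}; 3:piatrei {ADJ,DET}; 4:zrustaux {NOUN,ADJ}; 5:bra {NOUN,ADJ}; 6:zrustaux {NOUN,ADJ}; 7:trei {DET}.
There are 64 candidate sequences in total.
Checking each against the rules leaves 7 sequences.
Count = 7.

7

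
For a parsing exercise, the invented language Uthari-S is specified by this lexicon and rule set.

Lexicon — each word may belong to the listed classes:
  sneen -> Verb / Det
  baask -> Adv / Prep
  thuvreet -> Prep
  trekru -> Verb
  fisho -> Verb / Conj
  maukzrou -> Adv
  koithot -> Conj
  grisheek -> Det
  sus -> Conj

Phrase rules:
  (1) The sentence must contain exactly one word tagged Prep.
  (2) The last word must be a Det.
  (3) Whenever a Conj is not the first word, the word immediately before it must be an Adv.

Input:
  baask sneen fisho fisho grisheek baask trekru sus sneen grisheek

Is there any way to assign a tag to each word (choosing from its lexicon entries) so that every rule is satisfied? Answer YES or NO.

NO

Candidates per position — 1:baask {Adv,Prep}; 2:sneen {Verb,Det}; 3:fisho {Verb,Conj}; 4:fisho {Verb,Conj}; 5:grisheek {Det}; 6:baask {Adv,Prep}; 7:trekru {Verb}; 8:sus {Conj}; 9:sneen {Verb,Det}; 10:grisheek {Det}.
Rule 3 cannot be satisfied by any choice of tags from the lexicon.
So there is no consistent tagging.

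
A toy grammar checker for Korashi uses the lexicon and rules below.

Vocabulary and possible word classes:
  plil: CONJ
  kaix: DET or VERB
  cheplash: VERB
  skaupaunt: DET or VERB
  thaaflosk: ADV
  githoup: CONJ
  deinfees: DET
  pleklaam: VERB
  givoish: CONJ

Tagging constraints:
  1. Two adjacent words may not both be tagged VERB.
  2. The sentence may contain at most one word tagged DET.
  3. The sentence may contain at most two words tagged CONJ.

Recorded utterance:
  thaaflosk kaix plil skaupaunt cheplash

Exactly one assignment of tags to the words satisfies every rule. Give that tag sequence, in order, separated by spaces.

Candidates per position — 1:thaaflosk {ADV}; 2:kaix {DET,VERB}; 3:plil {CONJ}; 4:skaupaunt {DET,VERB}; 5:cheplash {VERB}.
At position 4, choosing VERB makes rule 1 impossible to satisfy; hence DET.
At position 2, choosing DET makes rule 2 impossible to satisfy; hence VERB.
That leaves exactly one tagging: ADV VERB CONJ DET VERB.
Check: rule 1 holds; rule 2 holds; rule 3 holds.

ADV VERB CONJ DET VERB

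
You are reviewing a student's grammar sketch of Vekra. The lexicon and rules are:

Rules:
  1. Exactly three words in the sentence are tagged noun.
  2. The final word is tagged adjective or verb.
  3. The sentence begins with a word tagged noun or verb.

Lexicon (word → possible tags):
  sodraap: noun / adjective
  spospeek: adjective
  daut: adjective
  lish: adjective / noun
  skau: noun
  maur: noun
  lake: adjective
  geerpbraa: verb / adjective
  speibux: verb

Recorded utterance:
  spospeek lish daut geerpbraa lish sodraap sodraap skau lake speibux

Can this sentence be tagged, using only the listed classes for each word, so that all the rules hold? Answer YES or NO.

Candidates per position — 1:spospeek {adjective}; 2:lish {adjective,noun}; 3:daut {adjective}; 4:geerpbraa {verb,adjective}; 5:lish {adjective,noun}; 6:sodraap {noun,adjective}; 7:sodraap {noun,adjective}; 8:skau {noun}; 9:lake {adjective}; 10:speibux {verb}.
Rule 3 cannot be satisfied by any choice of tags from the lexicon.
So there is no consistent tagging.

NO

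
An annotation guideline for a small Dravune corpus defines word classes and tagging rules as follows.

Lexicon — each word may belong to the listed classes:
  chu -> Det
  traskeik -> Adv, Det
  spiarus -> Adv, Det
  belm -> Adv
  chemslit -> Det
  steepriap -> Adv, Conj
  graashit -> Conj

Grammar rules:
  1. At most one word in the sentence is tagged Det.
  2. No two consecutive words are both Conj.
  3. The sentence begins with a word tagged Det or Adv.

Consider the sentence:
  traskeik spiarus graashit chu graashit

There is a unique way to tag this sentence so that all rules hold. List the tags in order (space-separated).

Candidates per position — 1:traskeik {Adv,Det}; 2:spiarus {Adv,Det}; 3:graashit {Conj}; 4:chu {Det}; 5:graashit {Conj}.
At position 1, choosing Det makes rule 1 impossible to satisfy; hence Adv.
At position 2, choosing Det makes rule 1 impossible to satisfy; hence Adv.
The only consistent sequence is: Adv Adv Conj Det Conj.
Checking: rule 1 holds; rule 2 holds; rule 3 holds.

Adv Adv Conj Det Conj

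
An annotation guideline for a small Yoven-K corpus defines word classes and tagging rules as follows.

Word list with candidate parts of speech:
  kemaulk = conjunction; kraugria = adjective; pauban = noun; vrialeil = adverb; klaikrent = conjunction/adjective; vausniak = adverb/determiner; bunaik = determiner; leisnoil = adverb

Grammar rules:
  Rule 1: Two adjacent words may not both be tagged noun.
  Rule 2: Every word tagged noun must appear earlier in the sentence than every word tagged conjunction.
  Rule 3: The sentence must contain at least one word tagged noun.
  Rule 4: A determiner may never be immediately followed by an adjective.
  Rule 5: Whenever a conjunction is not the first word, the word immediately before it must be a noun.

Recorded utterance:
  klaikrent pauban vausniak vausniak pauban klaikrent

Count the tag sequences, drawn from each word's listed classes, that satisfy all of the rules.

8

Candidates per position — 1:klaikrent {conjunction,adjective}; 2:pauban {noun}; 3:vausniak {adverb,determiner}; 4:vausniak {adverb,determiner}; 5:pauban {noun}; 6:klaikrent {conjunction,adjective}.
There are 16 candidate sequences in total.
Checking each against the rules leaves 8 sequences.
Count = 8.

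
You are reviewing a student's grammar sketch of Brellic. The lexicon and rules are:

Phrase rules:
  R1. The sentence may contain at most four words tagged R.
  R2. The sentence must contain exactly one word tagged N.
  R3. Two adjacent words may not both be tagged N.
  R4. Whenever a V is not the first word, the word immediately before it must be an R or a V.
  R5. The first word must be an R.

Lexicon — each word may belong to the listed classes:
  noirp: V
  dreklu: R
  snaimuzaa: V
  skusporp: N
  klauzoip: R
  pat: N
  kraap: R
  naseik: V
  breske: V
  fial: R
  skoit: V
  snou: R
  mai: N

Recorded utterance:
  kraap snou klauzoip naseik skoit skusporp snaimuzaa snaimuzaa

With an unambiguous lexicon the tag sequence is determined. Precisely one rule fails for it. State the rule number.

Fixed tagging: R R R V V N V V.
Checking each rule: R1 holds, R2 holds, R3 holds, R4 violated, R5 holds.
Only rule 4 fails.

4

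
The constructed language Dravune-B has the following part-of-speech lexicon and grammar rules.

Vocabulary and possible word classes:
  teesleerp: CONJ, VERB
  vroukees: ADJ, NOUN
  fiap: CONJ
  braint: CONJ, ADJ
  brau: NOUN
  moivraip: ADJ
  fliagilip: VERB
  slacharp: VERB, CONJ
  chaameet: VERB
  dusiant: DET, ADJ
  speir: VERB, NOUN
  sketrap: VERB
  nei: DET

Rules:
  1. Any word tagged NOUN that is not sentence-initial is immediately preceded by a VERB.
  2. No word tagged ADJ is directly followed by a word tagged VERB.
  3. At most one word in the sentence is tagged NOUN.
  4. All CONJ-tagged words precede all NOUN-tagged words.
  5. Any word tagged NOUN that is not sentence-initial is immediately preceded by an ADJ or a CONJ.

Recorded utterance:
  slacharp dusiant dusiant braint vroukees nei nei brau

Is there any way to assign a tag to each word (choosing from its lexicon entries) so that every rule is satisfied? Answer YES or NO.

NO

Candidates per position — 1:slacharp {VERB,CONJ}; 2:dusiant {DET,ADJ}; 3:dusiant {DET,ADJ}; 4:braint {CONJ,ADJ}; 5:vroukees {ADJ,NOUN}; 6:nei {DET}; 7:nei {DET}; 8:brau {NOUN}.
Rule 1 cannot be satisfied by any choice of tags from the lexicon.
So there is no consistent tagging.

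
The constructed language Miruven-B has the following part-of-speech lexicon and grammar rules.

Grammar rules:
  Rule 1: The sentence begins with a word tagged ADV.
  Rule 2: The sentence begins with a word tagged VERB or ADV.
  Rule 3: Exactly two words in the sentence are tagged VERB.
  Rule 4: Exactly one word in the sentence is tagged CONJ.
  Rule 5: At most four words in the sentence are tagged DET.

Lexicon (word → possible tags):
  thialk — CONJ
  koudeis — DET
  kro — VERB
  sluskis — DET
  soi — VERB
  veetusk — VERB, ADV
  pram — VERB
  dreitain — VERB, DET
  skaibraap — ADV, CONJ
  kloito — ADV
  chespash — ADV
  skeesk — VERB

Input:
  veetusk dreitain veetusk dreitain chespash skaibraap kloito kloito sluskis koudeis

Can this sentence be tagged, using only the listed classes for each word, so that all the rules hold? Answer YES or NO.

Candidates per position — 1:veetusk {VERB,ADV}; 2:dreitain {VERB,DET}; 3:veetusk {VERB,ADV}; 4:dreitain {VERB,DET}; 5:chespash {ADV}; 6:skaibraap {ADV,CONJ}; 7:kloito {ADV}; 8:kloito {ADV}; 9:sluskis {DET}; 10:koudeis {DET}.
One satisfying assignment: ADV VERB VERB DET ADV CONJ ADV ADV DET DET.
Verifying each rule — rule 1 satisfied; rule 2 satisfied; rule 3 satisfied; rule 4 satisfied; rule 5 satisfied.

YES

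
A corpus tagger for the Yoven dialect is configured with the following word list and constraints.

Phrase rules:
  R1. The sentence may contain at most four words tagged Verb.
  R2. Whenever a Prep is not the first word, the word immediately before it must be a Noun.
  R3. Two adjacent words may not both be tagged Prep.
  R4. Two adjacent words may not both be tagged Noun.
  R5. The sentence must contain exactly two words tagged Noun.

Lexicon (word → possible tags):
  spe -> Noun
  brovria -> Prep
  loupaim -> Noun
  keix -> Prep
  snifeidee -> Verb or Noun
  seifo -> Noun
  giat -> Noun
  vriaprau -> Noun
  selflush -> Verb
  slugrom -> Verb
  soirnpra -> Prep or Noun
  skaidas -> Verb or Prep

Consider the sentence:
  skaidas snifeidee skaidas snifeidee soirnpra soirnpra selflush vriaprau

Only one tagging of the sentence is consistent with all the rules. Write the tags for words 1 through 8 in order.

Candidates per position — 1:skaidas {Verb,Prep}; 2:snifeidee {Verb,Noun}; 3:skaidas {Verb,Prep}; 4:snifeidee {Verb,Noun}; 5:soirnpra {Prep,Noun}; 6:soirnpra {Prep,Noun}; 7:selflush {Verb}; 8:vriaprau {Noun}.
The remaining ambiguous positions (1, 2, 3, 4, 5, 6) are resolved jointly — only one combination satisfies every rule.
That leaves exactly one tagging: Prep Verb Verb Verb Noun Prep Verb Noun.
Check: rule 1 ok; rule 2 ok; rule 3 ok; rule 4 ok; rule 5 ok.

Prep Verb Verb Verb Noun Prep Verb Noun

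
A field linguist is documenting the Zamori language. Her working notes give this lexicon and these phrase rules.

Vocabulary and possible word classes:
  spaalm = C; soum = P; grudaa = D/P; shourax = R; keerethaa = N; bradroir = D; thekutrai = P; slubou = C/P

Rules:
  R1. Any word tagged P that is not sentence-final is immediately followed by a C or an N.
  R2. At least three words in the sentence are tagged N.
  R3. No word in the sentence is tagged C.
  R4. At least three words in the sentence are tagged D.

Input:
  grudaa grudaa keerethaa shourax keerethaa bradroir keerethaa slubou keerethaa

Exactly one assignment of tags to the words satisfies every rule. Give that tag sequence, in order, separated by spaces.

Candidates per position — 1:grudaa {D,P}; 2:grudaa {D,P}; 3:keerethaa {N}; 4:shourax {R}; 5:keerethaa {N}; 6:bradroir {D}; 7:keerethaa {N}; 8:slubou {C,P}; 9:keerethaa {N}.
Position 1: tagging it P would leave rule 1 unsatisfiable, so it must be D.
Position 2: tagging it P would leave rule 4 unsatisfiable, so it must be D.
Position 8: tagging it C would leave rule 3 unsatisfiable, so it must be P.
The only consistent sequence is: D D N R N D N P N.
Verifying each rule — rule 1 ✓; rule 2 ✓; rule 3 ✓; rule 4 ✓.

D D N R N D N P N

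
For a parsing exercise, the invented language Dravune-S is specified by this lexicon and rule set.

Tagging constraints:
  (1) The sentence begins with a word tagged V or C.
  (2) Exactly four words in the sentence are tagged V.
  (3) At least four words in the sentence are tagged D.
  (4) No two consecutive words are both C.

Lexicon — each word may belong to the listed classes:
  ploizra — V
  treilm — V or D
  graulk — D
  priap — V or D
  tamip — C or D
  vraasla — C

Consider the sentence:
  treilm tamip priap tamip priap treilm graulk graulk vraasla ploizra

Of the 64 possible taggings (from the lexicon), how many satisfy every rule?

9

Candidates per position — 1:treilm {V,D}; 2:tamip {C,D}; 3:priap {V,D}; 4:tamip {C,D}; 5:priap {V,D}; 6:treilm {V,D}; 7:graulk {D}; 8:graulk {D}; 9:vraasla {C}; 10:ploizra {V}.
There are 64 candidate sequences in total.
Checking each against the rules leaves 9 sequences.
Count = 9.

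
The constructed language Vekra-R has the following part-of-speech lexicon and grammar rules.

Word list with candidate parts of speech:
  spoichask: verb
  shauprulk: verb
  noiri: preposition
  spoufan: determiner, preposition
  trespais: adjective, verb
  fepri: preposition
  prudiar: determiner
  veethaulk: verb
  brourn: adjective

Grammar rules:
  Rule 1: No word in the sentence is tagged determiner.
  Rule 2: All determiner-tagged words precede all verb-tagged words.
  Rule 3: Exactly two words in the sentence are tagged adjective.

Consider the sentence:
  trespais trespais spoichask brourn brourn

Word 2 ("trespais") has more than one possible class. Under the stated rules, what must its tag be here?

verb

Candidates per position — 1:trespais {adjective,verb}; 2:trespais {adjective,verb}; 3:spoichask {verb}; 4:brourn {adjective}; 5:brourn {adjective}.
Position 1: tagging it adjective would leave rule 3 unsatisfiable, so it must be verb.
Position 2: tagging it adjective would leave rule 3 unsatisfiable, so it must be verb.
That leaves exactly one tagging: verb verb verb adjective adjective.
Check: rule 1 satisfied; rule 2 satisfied; rule 3 satisfied.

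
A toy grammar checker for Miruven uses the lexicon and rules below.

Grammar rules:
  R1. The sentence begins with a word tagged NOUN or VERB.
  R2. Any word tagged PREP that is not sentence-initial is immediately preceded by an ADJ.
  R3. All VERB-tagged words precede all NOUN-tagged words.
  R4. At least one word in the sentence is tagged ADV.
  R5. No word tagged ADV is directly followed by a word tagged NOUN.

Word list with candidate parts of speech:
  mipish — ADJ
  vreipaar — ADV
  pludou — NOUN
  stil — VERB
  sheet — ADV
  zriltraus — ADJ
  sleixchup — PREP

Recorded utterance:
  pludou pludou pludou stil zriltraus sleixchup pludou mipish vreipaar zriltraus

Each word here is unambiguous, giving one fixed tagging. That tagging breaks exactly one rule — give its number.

Fixed tagging: NOUN NOUN NOUN VERB ADJ PREP NOUN ADJ ADV ADJ.
Rule check: R1 ✓, R2 ✓, R3 ✗, R4 ✓, R5 ✓.
Only rule 3 fails.

3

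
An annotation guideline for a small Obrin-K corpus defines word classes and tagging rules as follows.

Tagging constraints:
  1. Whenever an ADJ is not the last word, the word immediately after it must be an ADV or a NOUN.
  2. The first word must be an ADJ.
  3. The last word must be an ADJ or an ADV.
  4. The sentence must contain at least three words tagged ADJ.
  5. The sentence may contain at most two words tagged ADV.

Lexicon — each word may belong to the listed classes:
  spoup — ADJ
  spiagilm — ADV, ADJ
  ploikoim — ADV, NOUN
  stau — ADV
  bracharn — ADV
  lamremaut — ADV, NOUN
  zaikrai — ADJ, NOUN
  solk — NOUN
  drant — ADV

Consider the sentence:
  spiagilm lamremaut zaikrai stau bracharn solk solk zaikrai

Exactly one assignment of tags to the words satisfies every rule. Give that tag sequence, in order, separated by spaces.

ADJ NOUN ADJ ADV ADV NOUN NOUN ADJ

Candidates per position — 1:spiagilm {ADV,ADJ}; 2:lamremaut {ADV,NOUN}; 3:zaikrai {ADJ,NOUN}; 4:stau {ADV}; 5:bracharn {ADV}; 6:solk {NOUN}; 7:solk {NOUN}; 8:zaikrai {ADJ,NOUN}.
If word 1 were ADV, no tagging could satisfy rule 2; so word 1 is ADJ.
If word 2 were ADV, no tagging could satisfy rule 5; so word 2 is NOUN.
If word 3 were NOUN, no tagging could satisfy rule 4; so word 3 is ADJ.
If word 8 were NOUN, no tagging could satisfy rule 3; so word 8 is ADJ.
That leaves exactly one tagging: ADJ NOUN ADJ ADV ADV NOUN NOUN ADJ.
Verifying each rule — rule 1 ✓; rule 2 ✓; rule 3 ✓; rule 4 ✓; rule 5 ✓.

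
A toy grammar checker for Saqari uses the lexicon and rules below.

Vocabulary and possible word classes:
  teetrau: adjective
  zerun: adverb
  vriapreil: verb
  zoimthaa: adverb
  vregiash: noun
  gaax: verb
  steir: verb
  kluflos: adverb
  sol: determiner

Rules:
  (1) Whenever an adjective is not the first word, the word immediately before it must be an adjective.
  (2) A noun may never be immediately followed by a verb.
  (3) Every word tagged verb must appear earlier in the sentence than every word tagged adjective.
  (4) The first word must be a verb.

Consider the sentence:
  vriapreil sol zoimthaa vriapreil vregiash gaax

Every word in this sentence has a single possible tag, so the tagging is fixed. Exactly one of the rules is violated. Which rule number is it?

2

Fixed tagging: verb determiner adverb verb noun verb.
Rule check: R1 ok, R2 fails, R3 ok, R4 ok.
Only rule 2 fails.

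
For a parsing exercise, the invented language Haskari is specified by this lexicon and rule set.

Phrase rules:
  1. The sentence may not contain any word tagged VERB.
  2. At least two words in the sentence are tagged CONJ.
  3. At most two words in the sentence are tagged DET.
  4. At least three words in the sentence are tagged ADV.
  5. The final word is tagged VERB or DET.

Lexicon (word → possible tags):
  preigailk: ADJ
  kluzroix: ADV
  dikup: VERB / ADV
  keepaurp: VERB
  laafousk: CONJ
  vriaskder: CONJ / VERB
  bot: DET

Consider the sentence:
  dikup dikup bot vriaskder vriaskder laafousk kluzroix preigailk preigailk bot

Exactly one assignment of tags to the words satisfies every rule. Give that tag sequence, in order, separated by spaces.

ADV ADV DET CONJ CONJ CONJ ADV ADJ ADJ DET

Candidates per position — 1:dikup {VERB,ADV}; 2:dikup {VERB,ADV}; 3:bot {DET}; 4:vriaskder {CONJ,VERB}; 5:vriaskder {CONJ,VERB}; 6:laafousk {CONJ}; 7:kluzroix {ADV}; 8:preigailk {ADJ}; 9:preigailk {ADJ}; 10:bot {DET}.
At position 1, choosing VERB makes rule 1 impossible to satisfy; hence ADV.
At position 2, choosing VERB makes rule 1 impossible to satisfy; hence ADV.
At position 4, choosing VERB makes rule 1 impossible to satisfy; hence CONJ.
At position 5, choosing VERB makes rule 1 impossible to satisfy; hence CONJ.
The only consistent sequence is: ADV ADV DET CONJ CONJ CONJ ADV ADJ ADJ DET.
Rule-by-rule: rule 1 ✓; rule 2 ✓; rule 3 ✓; rule 4 ✓; rule 5 ✓.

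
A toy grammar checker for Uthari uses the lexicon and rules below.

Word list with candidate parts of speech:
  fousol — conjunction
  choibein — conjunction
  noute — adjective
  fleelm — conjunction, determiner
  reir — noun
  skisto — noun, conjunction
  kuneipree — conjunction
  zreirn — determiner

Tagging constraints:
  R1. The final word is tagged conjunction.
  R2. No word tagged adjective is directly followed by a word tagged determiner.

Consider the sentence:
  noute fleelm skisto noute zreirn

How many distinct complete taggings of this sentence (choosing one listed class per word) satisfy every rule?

0

Candidates per position — 1:noute {adjective}; 2:fleelm {conjunction,determiner}; 3:skisto {noun,conjunction}; 4:noute {adjective}; 5:zreirn {determiner}.
There are 4 candidate sequences in total.
Rule 1 cannot be satisfied by any choice of tags from the lexicon.
So there is no consistent tagging.
Count = 0.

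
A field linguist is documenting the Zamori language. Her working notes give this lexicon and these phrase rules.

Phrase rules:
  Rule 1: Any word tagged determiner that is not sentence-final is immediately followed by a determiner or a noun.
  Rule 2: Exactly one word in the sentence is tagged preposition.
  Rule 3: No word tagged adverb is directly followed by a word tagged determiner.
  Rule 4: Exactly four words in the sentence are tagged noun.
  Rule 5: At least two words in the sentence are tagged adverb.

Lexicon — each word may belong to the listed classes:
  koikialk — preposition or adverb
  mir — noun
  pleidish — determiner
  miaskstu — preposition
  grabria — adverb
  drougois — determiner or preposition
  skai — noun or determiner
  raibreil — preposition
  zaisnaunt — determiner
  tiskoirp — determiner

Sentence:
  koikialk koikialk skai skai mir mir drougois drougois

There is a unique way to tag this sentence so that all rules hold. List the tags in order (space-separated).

adverb adverb noun noun noun noun preposition determiner

Candidates per position — 1:koikialk {preposition,adverb}; 2:koikialk {preposition,adverb}; 3:skai {noun,determiner}; 4:skai {noun,determiner}; 5:mir {noun}; 6:mir {noun}; 7:drougois {determiner,preposition}; 8:drougois {determiner,preposition}.
Position 1: tagging it preposition would leave rule 5 unsatisfiable, so it must be adverb.
Position 2: tagging it preposition would leave rule 5 unsatisfiable, so it must be adverb.
Position 3: tagging it determiner would leave rule 3 unsatisfiable, so it must be noun.
Position 4: tagging it determiner would leave rule 4 unsatisfiable, so it must be noun.
The remaining ambiguous positions (7, 8) are resolved jointly — only one combination satisfies every rule.
The only consistent sequence is: adverb adverb noun noun noun noun preposition determiner.
Checking: rule 1 satisfied; rule 2 satisfied; rule 3 satisfied; rule 4 satisfied; rule 5 satisfied.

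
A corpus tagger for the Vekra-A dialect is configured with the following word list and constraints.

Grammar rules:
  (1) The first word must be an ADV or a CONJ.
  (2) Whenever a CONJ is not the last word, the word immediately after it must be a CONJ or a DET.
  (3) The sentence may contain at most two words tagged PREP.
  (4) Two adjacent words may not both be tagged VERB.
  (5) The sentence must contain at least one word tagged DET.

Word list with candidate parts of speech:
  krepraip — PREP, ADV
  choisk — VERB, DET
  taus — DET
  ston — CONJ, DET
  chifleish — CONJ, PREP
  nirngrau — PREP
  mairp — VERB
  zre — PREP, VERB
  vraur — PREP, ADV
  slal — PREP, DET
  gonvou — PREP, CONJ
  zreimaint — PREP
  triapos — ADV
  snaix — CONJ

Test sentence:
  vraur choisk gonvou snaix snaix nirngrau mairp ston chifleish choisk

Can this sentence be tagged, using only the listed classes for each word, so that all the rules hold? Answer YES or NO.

Candidates per position — 1:vraur {PREP,ADV}; 2:choisk {VERB,DET}; 3:gonvou {PREP,CONJ}; 4:snaix {CONJ}; 5:snaix {CONJ}; 6:nirngrau {PREP}; 7:mairp {VERB}; 8:ston {CONJ,DET}; 9:chifleish {CONJ,PREP}; 10:choisk {VERB,DET}.
Rule 2 cannot be satisfied by any choice of tags from the lexicon.
So there is no consistent tagging.

NO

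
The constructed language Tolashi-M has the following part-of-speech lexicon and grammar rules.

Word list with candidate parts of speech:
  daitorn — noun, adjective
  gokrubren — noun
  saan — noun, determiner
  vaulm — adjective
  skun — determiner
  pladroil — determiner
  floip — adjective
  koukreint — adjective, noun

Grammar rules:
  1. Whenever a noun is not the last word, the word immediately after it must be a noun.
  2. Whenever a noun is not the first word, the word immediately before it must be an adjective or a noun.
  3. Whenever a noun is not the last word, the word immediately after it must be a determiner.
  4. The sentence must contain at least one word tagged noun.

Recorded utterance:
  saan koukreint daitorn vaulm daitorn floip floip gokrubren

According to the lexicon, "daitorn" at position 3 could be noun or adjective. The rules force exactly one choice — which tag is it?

Candidates per position — 1:saan {noun,determiner}; 2:koukreint {adjective,noun}; 3:daitorn {noun,adjective}; 4:vaulm {adjective}; 5:daitorn {noun,adjective}; 6:floip {adjective}; 7:floip {adjective}; 8:gokrubren {noun}.
If word 1 were noun, no tagging could satisfy rule 1; so word 1 is determiner.
If word 2 were noun, no tagging could satisfy rule 1; so word 2 is adjective.
If word 3 were noun, no tagging could satisfy rule 1; so word 3 is adjective.
If word 5 were noun, no tagging could satisfy rule 1; so word 5 is adjective.
The unique satisfying tagging is: determiner adjective adjective adjective adjective adjective adjective noun.
Rule-by-rule: rule 1 holds; rule 2 holds; rule 3 holds; rule 4 holds.

adjective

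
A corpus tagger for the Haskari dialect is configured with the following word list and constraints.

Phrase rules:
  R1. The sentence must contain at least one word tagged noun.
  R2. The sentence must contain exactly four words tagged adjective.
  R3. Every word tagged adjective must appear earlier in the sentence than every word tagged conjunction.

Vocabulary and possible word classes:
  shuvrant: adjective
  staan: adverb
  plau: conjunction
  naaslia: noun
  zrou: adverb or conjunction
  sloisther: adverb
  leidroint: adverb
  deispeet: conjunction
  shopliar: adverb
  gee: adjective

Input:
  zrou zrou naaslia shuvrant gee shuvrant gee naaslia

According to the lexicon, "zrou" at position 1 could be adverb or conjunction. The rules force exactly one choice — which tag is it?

adverb

Candidates per position — 1:zrou {adverb,conjunction}; 2:zrou {adverb,conjunction}; 3:naaslia {noun}; 4:shuvrant {adjective}; 5:gee {adjective}; 6:shuvrant {adjective}; 7:gee {adjective}; 8:naaslia {noun}.
Word 1 cannot be conjunction — rule 3 would then fail for every completion. It is adverb.
Word 2 cannot be conjunction — rule 3 would then fail for every completion. It is adverb.
That leaves exactly one tagging: adverb adverb noun adjective adjective adjective adjective noun.
Rule-by-rule: rule 1 satisfied; rule 2 satisfied; rule 3 satisfied.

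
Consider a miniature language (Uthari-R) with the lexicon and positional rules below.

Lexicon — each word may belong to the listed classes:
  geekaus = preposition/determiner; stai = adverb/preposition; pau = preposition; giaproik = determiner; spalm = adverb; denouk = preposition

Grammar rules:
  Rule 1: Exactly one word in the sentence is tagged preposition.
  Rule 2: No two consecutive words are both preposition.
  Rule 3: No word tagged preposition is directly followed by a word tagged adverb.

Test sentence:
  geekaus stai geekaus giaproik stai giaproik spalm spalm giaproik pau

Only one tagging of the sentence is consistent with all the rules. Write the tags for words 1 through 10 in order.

Candidates per position — 1:geekaus {preposition,determiner}; 2:stai {adverb,preposition}; 3:geekaus {preposition,determiner}; 4:giaproik {determiner}; 5:stai {adverb,preposition}; 6:giaproik {determiner}; 7:spalm {adverb}; 8:spalm {adverb}; 9:giaproik {determiner}; 10:pau {preposition}.
If word 1 were preposition, no tagging could satisfy rule 1; so word 1 is determiner.
If word 2 were preposition, no tagging could satisfy rule 1; so word 2 is adverb.
If word 3 were preposition, no tagging could satisfy rule 1; so word 3 is determiner.
If word 5 were preposition, no tagging could satisfy rule 1; so word 5 is adverb.
So the tagging must be: determiner adverb determiner determiner adverb determiner adverb adverb determiner preposition.
Rule-by-rule: rule 1 satisfied; rule 2 satisfied; rule 3 satisfied.

determiner adverb determiner determiner adverb determiner adverb adverb determiner preposition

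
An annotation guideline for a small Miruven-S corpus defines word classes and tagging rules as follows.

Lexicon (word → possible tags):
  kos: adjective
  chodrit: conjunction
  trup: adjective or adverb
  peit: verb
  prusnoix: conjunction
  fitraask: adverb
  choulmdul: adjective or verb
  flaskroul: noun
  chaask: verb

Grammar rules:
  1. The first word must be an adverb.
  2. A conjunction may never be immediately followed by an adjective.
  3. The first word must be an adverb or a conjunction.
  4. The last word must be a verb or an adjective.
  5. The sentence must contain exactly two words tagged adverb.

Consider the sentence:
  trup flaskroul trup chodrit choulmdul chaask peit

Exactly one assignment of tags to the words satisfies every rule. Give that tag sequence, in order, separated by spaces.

adverb noun adverb conjunction verb verb verb

Candidates per position — 1:trup {adjective,adverb}; 2:flaskroul {noun}; 3:trup {adjective,adverb}; 4:chodrit {conjunction}; 5:choulmdul {adjective,verb}; 6:chaask {verb}; 7:peit {verb}.
If word 1 were adjective, no tagging could satisfy rule 1; so word 1 is adverb.
If word 3 were adjective, no tagging could satisfy rule 5; so word 3 is adverb.
If word 5 were adjective, no tagging could satisfy rule 2; so word 5 is verb.
The only consistent sequence is: adverb noun adverb conjunction verb verb verb.
Check: rule 1 satisfied; rule 2 satisfied; rule 3 satisfied; rule 4 satisfied; rule 5 satisfied.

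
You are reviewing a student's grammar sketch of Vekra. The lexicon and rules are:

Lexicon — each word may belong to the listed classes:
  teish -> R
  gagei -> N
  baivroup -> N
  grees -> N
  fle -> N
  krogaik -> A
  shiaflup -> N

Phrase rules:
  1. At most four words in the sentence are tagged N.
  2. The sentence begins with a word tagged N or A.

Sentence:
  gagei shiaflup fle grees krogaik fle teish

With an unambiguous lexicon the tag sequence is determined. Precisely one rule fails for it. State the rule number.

1

Fixed tagging: N N N N A N R.
Applying the rules: R1 fail, R2 pass.
Only rule 1 fails.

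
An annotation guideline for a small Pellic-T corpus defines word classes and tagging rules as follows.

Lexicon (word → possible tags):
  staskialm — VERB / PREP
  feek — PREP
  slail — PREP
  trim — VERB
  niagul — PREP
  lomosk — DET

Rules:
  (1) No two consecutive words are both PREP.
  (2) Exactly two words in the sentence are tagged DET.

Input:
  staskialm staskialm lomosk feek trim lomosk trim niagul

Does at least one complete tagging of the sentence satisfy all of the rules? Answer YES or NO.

Candidates per position — 1:staskialm {VERB,PREP}; 2:staskialm {VERB,PREP}; 3:lomosk {DET}; 4:feek {PREP}; 5:trim {VERB}; 6:lomosk {DET}; 7:trim {VERB}; 8:niagul {PREP}.
One satisfying assignment: VERB PREP DET PREP VERB DET VERB PREP.
Rule-by-rule: rule 1 holds; rule 2 holds.

YES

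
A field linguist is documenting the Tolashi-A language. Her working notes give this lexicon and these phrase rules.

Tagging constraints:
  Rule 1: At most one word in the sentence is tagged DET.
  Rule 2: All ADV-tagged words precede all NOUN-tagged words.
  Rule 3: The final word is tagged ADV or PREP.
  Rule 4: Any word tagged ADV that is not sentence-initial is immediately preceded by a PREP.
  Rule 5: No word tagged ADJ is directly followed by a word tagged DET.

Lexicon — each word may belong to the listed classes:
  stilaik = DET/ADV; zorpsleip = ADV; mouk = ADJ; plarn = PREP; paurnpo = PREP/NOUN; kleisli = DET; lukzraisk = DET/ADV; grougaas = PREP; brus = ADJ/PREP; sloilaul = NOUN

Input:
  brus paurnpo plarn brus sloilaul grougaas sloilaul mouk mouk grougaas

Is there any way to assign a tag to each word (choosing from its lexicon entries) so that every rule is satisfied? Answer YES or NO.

Candidates per position — 1:brus {ADJ,PREP}; 2:paurnpo {PREP,NOUN}; 3:plarn {PREP}; 4:brus {ADJ,PREP}; 5:sloilaul {NOUN}; 6:grougaas {PREP}; 7:sloilaul {NOUN}; 8:mouk {ADJ}; 9:mouk {ADJ}; 10:grougaas {PREP}.
One satisfying assignment: PREP NOUN PREP ADJ NOUN PREP NOUN ADJ ADJ PREP.
Verifying each rule — rule 1 holds; rule 2 holds; rule 3 holds; rule 4 holds; rule 5 holds.

YES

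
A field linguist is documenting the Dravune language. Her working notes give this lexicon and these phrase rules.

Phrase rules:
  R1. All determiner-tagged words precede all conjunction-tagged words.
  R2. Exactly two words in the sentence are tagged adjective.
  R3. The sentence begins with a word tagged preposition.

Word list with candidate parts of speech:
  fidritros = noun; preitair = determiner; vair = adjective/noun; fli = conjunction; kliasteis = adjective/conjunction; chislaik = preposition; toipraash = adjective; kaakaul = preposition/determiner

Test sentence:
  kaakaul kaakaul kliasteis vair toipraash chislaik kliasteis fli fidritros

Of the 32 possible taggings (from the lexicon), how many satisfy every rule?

Candidates per position — 1:kaakaul {preposition,determiner}; 2:kaakaul {preposition,determiner}; 3:kliasteis {adjective,conjunction}; 4:vair {adjective,noun}; 5:toipraash {adjective}; 6:chislaik {preposition}; 7:kliasteis {adjective,conjunction}; 8:fli {conjunction}; 9:fidritros {noun}.
There are 32 candidate sequences in total.
Checking each against the rules leaves 6 sequences.
Count = 6.

6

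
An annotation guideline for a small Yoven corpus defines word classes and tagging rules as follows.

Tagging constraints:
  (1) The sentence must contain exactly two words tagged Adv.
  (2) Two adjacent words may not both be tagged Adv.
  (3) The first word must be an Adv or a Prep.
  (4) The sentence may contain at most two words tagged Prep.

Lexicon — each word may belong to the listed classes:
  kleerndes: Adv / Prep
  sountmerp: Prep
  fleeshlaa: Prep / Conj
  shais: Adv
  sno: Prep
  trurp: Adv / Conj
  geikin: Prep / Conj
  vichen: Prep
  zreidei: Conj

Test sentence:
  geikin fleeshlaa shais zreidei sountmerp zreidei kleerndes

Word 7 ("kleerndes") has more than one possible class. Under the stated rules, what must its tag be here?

Adv

Candidates per position — 1:geikin {Prep,Conj}; 2:fleeshlaa {Prep,Conj}; 3:shais {Adv}; 4:zreidei {Conj}; 5:sountmerp {Prep}; 6:zreidei {Conj}; 7:kleerndes {Adv,Prep}.
Word 1 cannot be Conj — rule 3 would then fail for every completion. It is Prep.
Word 2 cannot be Prep — rule 4 would then fail for every completion. It is Conj.
Word 7 cannot be Prep — rule 1 would then fail for every completion. It is Adv.
So the tagging must be: Prep Conj Adv Conj Prep Conj Adv.
Checking: rule 1 holds; rule 2 holds; rule 3 holds; rule 4 holds.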